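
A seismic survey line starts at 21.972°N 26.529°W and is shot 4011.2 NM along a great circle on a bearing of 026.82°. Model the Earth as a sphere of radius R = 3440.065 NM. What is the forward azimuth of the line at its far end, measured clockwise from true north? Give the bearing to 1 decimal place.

final bearing 92.5°

Central angle δ = d/R = 1.166024 rad.
Start latitude φ₁ = 0.383484 rad; initial bearing θ = 0.468097 rad.
sin φ₂ = sin φ₁ cos δ + cos φ₁ sin δ cos θ = (0.374153)(0.393809) + (0.927367)(0.919192)(0.892428) = 0.908076
φ₂ = asin(0.908076) = 1.138668 rad = 65.241°.
Then Δλ = atan2(0.384606, 0.054049) = 1.431179 rad, from sin θ sin δ cos φ₁ over cos δ − sin φ₁ sin φ₂.
Hence λ₂ = -26.529° + 82.001° = 55.472°.
The forward bearing on arrival equals the back-azimuth from the destination plus 180°.
Back-azimuth from P₂ (65.2°, 55.5°) to P₁ (22.0°, -26.5°), with Δλ' = λ₁ − λ₂ = -82.0°: atan2( sin Δλ' cos φ₁ , cos φ₂ sin φ₁ − sin φ₂ cos φ₁ cos Δλ' ) = 272.5°.
Final bearing = (272.5° + 180°) mod 360° = 92.5°.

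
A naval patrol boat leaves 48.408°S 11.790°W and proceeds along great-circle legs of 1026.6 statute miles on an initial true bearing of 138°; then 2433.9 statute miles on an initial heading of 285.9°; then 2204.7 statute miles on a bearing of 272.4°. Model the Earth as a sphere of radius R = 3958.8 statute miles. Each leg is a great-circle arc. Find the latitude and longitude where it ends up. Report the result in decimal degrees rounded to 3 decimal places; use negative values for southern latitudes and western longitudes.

latitude -30.045°, longitude -74.870°

Apply the spherical direct solution leg by leg, carrying full precision between legs.
Leg 1: from (-48.408°, -11.790°), δ = 1026.6/3958.8 = 0.259321 rad, θ = 138° → φ = -58.145°, λ = 7.182°.
Leg 2: from (-58.145°, 7.182°), δ = 2433.9/3958.8 = 0.614808 rad, θ = 285.9° → φ = -37.622°, λ = -37.275°.
Leg 3: from (-37.622°, -37.275°), δ = 2204.7/3958.8 = 0.556911 rad, θ = 272.4° → φ = -30.045°, λ = -74.870°.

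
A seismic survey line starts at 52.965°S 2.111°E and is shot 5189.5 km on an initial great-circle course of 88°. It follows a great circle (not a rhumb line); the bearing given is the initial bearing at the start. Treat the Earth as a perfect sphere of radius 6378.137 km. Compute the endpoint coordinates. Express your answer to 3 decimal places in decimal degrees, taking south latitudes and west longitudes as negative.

The arc subtends δ = 5189.5/6378.137 = 0.813639 rad at the centre.
Start latitude φ₁ = -0.924414 rad; initial bearing θ = 1.535890 rad.
sin φ₂ = sin φ₁ cos δ + cos φ₁ sin δ cos θ = (-0.798268)(0.686858) + (0.602303)(0.726791)(0.034899) = -0.533020
φ₂ = asin(-0.533020) = -0.562165 rad = -32.210°.
Δλ = atan2( sin θ sin δ cos φ₁ , cos δ − sin φ₁ sin φ₂ ) = atan2(0.437482, 0.261366) = 1.032267 rad = 59.145°.
λ₂ = λ₁ + Δλ = 61.256°.

latitude -32.210°, longitude 61.256°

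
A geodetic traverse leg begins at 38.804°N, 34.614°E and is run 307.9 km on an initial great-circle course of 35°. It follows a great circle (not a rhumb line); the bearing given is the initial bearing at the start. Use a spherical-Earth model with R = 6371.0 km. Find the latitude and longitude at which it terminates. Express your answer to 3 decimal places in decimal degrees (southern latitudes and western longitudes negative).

Angular distance δ = d/R = 307.9 / 6371 = 0.048328 rad.
Converting: φ₁ = 0.677258 rad, θ = 0.610865 rad.
sin φ₂ = sin φ₁ cos δ + cos φ₁ sin δ cos θ = (0.626658)(0.998832) + (0.779294)(0.048310)(0.819152) = 0.656765
φ₂ = asin(0.656765) = 0.716521 rad = 41.054°.
Then Δλ = atan2(0.021594, 0.587265) = 0.036753 rad, from sin θ sin δ cos φ₁ over cos δ − sin φ₁ sin φ₂.
Hence λ₂ = 34.614° + 2.106° = 36.720°.

latitude 41.054°, longitude 36.720°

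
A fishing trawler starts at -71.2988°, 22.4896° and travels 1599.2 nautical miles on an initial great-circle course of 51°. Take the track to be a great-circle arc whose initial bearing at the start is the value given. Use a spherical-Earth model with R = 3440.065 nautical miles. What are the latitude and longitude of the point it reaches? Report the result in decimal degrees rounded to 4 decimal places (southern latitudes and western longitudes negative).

latitude -49.1324°, longitude 54.6622°

Central angle δ = d/R = 0.464875 rad.
Start latitude φ₁ = -1.244399 rad; initial bearing θ = 0.890118 rad.
Destination latitude: φ₂ = arcsin( sin φ₁ cos δ + cos φ₁ sin δ cos θ ) = arcsin(-0.756224) = -49.1324°.
For the longitude increment, Δλ = atan2( sin θ sin δ cos φ₁, cos δ − sin φ₁ sin φ₂ ) = atan2(0.111709, 0.177580) = 32.1726°.
λ₂ = 22.4896° + 32.1726° = 54.6622°.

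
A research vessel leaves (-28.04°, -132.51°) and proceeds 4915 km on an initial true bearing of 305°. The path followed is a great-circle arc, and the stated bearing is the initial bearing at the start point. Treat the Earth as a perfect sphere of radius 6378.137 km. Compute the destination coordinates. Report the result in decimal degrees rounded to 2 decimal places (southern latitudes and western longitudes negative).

The arc subtends δ = 4915/6378.137 = 0.770601 rad at the centre.
With φ₁ = -28.04° = -0.489390 rad and θ = 305° = 5.323254 rad:
Applying the spherical law of cosines for sides, sin φ₂ = sin φ₁ cos δ + cos φ₁ sin δ cos θ = 0.015352, so φ₂ = 0.88°.
Then Δλ = atan2(-0.503618, 0.724709) = -0.607311 rad, from sin θ sin δ cos φ₁ over cos δ − sin φ₁ sin φ₂.
λ₂ = λ₁ + Δλ = -167.31°.

latitude 0.88°, longitude -167.31°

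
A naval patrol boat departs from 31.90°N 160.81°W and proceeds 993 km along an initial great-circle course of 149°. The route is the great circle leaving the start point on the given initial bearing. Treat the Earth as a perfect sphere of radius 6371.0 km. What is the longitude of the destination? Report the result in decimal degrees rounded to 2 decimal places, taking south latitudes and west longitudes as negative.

Central angle δ = d/R = 0.155863 rad.
Start latitude φ₁ = 0.556760 rad; initial bearing θ = 2.600541 rad.
Applying the spherical law of cosines for sides, sin φ₂ = sin φ₁ cos δ + cos φ₁ sin δ cos θ = 0.409068, so φ₂ = 24.15°.
Then Δλ = atan2(0.067876, 0.771711) = 0.087729 rad, from sin θ sin δ cos φ₁ over cos δ − sin φ₁ sin φ₂.
λ₂ = -160.81° + 5.03° = -155.78°.

longitude -155.78°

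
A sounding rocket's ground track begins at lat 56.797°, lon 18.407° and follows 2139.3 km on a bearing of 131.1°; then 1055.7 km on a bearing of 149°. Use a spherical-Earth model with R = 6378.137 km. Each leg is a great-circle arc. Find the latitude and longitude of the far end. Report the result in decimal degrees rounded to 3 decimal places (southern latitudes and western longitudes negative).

latitude 33.904°, longitude 43.835°

Apply the spherical direct solution leg by leg, carrying full precision between legs.
Leg 1: from (56.797°, 18.407°), δ = 2139.3/6378.137 = 0.335411 rad, θ = 131.1° → φ = 42.192°, λ = 37.966°.
Leg 2: from (42.192°, 37.966°), δ = 1055.7/6378.137 = 0.165519 rad, θ = 149° → φ = 33.904°, λ = 43.835°.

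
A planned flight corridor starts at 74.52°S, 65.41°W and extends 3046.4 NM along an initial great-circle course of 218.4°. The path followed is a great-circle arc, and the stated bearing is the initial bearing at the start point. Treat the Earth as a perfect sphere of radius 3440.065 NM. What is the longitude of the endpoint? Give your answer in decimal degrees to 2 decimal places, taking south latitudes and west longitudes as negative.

The arc subtends δ = 3046.4/3440.065 = 0.885565 rad at the centre.
Converting: φ₁ = -1.300619 rad, θ = 3.811799 rad.
Destination latitude: φ₂ = arcsin( sin φ₁ cos δ + cos φ₁ sin δ cos θ ) = arcsin(-0.771849) = -50.52°.
For the longitude increment, Δλ = atan2( sin θ sin δ cos φ₁, cos δ − sin φ₁ sin φ₂ ) = atan2(-0.128363, -0.110997) = -130.85°.
λ₂ = -65.41° + -130.85° = -196.26°, normalized to (−180°, 180°] → 163.74°.

longitude 163.74°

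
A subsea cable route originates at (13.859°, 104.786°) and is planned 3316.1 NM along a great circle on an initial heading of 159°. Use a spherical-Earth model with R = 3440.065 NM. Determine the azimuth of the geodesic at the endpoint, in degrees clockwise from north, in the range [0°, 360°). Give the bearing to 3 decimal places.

δ = 3316.1/3440.065 = 0.963964 rad (55.2311°).
Converting: φ₁ = 0.241885 rad, θ = 2.775074 rad.
sin φ₂ = sin φ₁ cos δ + cos φ₁ sin δ cos θ = (0.239533)(0.570268) + (0.970888)(0.821459)(-0.933580) = -0.607974
φ₂ = asin(-0.607974) = -0.653506 rad = -37.443°.
For the longitude increment, Δλ = atan2( sin θ sin δ cos φ₁, cos δ − sin φ₁ sin φ₂ ) = atan2(0.285814, 0.715898) = 21.764°.
λ₂ = λ₁ + Δλ = 126.550°.
The forward bearing on arrival equals the back-azimuth from the destination plus 180°.
Back-azimuth from P₂ (-37.443°, 126.550°) to P₁ (13.859°, 104.786°), with Δλ' = λ₁ − λ₂ = -21.764°: atan2( sin Δλ' cos φ₁ , cos φ₂ sin φ₁ − sin φ₂ cos φ₁ cos Δλ' ) = 334.009°.
Final bearing = (334.009° + 180°) mod 360° = 154.009°.

final bearing 154.009°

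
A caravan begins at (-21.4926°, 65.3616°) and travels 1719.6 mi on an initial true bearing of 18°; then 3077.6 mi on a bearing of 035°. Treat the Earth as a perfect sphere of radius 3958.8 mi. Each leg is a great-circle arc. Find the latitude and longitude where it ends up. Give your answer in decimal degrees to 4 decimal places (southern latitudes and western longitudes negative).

latitude 37.0614°, longitude 103.1165°

Apply the spherical direct solution leg by leg, carrying full precision between legs.
Leg 1: from (-21.4926°, 65.3616°), δ = 1719.6/3958.8 = 0.434374 rad, θ = 18° → φ = 2.2957°, λ = 72.8400°.
Leg 2: from (2.2957°, 72.8400°), δ = 3077.6/3958.8 = 0.777407 rad, θ = 35° → φ = 37.0614°, λ = 103.1165°.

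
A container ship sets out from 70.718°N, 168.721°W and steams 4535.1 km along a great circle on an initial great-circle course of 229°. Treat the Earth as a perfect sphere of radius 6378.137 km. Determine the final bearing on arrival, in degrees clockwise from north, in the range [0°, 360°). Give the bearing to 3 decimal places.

final bearing 197.716°

Angular distance δ = d/R = 4535.1 / 6378.137 = 0.711038 rad.
Start latitude φ₁ = 1.234262 rad; initial bearing θ = 3.996804 rad.
Applying the spherical law of cosines for sides, sin φ₂ = sin φ₁ cos δ + cos φ₁ sin δ cos θ = 0.573797, so φ₂ = 35.015°.
For the longitude increment, Δλ = atan2( sin θ sin δ cos φ₁, cos δ − sin φ₁ sin φ₂ ) = atan2(-0.162645, 0.216075) = -36.970°.
λ₂ = -168.721° + -36.970° = -205.691°, normalized to (−180°, 180°] → 154.309°.
The forward bearing on arrival equals the back-azimuth from the destination plus 180°.
Back-azimuth from P₂ (35.015°, 154.309°) to P₁ (70.718°, -168.721°), with Δλ' = λ₁ − λ₂ = -323.030°: atan2( sin Δλ' cos φ₁ , cos φ₂ sin φ₁ − sin φ₂ cos φ₁ cos Δλ' ) = 17.716°.
Final bearing = (17.716° + 180°) mod 360° = 197.716°.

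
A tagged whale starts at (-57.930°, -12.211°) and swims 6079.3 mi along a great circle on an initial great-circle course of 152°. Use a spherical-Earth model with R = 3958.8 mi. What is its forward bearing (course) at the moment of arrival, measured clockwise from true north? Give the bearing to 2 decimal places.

final bearing 16.71°

δ = 6079.3/3958.8 = 1.535642 rad (87.9858°).
Converting: φ₁ = -1.011069 rad, θ = 2.652900 rad.
sin φ₂ = sin φ₁ cos δ + cos φ₁ sin δ cos θ = (-0.847400)(0.035147) + (0.530955)(0.999382)(-0.882948) = -0.498299
φ₂ = asin(-0.498299) = -0.521636 rad = -29.888°.
Δλ = atan2( sin θ sin δ cos φ₁ , cos δ − sin φ₁ sin φ₂ ) = atan2(0.249114, -0.387112) = 2.569786 rad = 147.238°.
Hence λ₂ = -12.211° + 147.238° = 135.027°.
The forward bearing on arrival equals the back-azimuth from the destination plus 180°.
Back-azimuth from P₂ (-29.89°, 135.03°) to P₁ (-57.93°, -12.21°), with Δλ' = λ₁ − λ₂ = -147.24°: atan2( sin Δλ' cos φ₁ , cos φ₂ sin φ₁ − sin φ₂ cos φ₁ cos Δλ' ) = 196.71°.
Final bearing = (196.71° + 180°) mod 360° = 16.71°.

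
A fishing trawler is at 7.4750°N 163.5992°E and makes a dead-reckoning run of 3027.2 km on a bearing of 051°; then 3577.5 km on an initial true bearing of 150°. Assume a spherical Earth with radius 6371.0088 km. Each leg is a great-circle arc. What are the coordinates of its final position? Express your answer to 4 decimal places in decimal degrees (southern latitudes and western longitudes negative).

latitude -4.7540°, longitude -158.0680°

Apply the spherical direct solution leg by leg, carrying full precision between legs.
Leg 1: from (7.4750°, 163.5992°), δ = 3027.2/6371.0088 = 0.475152 rad, θ = 51° → φ = 23.6490°, λ = -173.5633°.
Leg 2: from (23.6490°, -173.5633°), δ = 3577.5/6371.0088 = 0.561528 rad, θ = 150° → φ = -4.7540°, λ = -158.0680°.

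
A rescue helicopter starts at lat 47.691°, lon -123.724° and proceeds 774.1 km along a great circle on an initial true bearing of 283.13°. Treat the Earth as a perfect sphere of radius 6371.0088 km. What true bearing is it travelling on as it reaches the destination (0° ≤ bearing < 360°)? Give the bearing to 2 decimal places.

final bearing 275.42°

The arc subtends δ = 774.1/6371.0088 = 0.121504 rad at the centre.
With φ₁ = 47.691° = 0.832365 rad and θ = 283.13° = 4.941551 rad:
sin φ₂ = sin φ₁ cos δ + cos φ₁ sin δ cos θ = (0.739525)(0.992628) + (0.673129)(0.121205)(0.227161) = 0.752607
φ₂ = asin(0.752607) = 0.852012 rad = 48.817°.
For the longitude increment, Δλ = atan2( sin θ sin δ cos φ₁, cos δ − sin φ₁ sin φ₂ ) = atan2(-0.079454, 0.436056) = -10.327°.
λ₂ = -123.724° + -10.327° = -134.051°.
The forward bearing on arrival equals the back-azimuth from the destination plus 180°.
Back-azimuth from P₂ (48.82°, -134.05°) to P₁ (47.69°, -123.72°), with Δλ' = λ₁ − λ₂ = 10.33°: atan2( sin Δλ' cos φ₁ , cos φ₂ sin φ₁ − sin φ₂ cos φ₁ cos Δλ' ) = 95.42°.
Final bearing = (95.42° + 180°) mod 360° = 275.42°.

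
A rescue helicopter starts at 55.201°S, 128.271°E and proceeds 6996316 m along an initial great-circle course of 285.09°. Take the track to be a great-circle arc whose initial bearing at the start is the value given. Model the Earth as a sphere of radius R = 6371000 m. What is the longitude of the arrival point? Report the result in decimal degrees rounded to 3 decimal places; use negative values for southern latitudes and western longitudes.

Central angle δ = d/R = 1.098150 rad.
Converting: φ₁ = -0.963439 rad, θ = 4.975759 rad.
Destination latitude: φ₂ = arcsin( sin φ₁ cos δ + cos φ₁ sin δ cos θ ) = arcsin(-0.241543) = -13.978°.
For the longitude increment, Δλ = atan2( sin θ sin δ cos φ₁, cos δ − sin φ₁ sin φ₂ ) = atan2(-0.490610, 0.256899) = -62.362°.
λ₂ = 128.271° + -62.362° = 65.909°.

longitude 65.909°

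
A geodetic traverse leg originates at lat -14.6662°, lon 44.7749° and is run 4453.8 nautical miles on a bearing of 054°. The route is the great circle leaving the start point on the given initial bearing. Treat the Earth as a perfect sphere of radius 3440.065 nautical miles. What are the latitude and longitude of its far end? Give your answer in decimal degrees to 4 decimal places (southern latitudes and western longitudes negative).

δ = 4453.8/3440.065 = 1.294685 rad (74.1800°).
Converting: φ₁ = -0.255973 rad, θ = 0.942478 rad.
sin φ₂ = sin φ₁ cos δ + cos φ₁ sin δ cos θ = (-0.253187)(0.272616) + (0.967417)(0.962123)(0.587785) = 0.478072
φ₂ = asin(0.478072) = 0.498459 rad = 28.5596°.
For the longitude increment, Δλ = atan2( sin θ sin δ cos φ₁, cos δ − sin φ₁ sin φ₂ ) = atan2(0.753012, 0.393658) = 62.4004°.
λ₂ = 44.7749° + 62.4004° = 107.1753°.

latitude 28.5596°, longitude 107.1753°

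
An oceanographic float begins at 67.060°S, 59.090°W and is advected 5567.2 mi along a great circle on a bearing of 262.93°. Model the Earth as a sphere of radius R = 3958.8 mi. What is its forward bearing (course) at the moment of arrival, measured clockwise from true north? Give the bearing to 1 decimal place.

Angular distance δ = d/R = 5567.2 / 3958.8 = 1.406285 rad.
Converting: φ₁ = -1.170418 rad, θ = 4.588994 rad.
Applying the spherical law of cosines for sides, sin φ₂ = sin φ₁ cos δ + cos φ₁ sin δ cos θ = -0.198144, so φ₂ = -11.428°.
For the longitude increment, Δλ = atan2( sin θ sin δ cos φ₁, cos δ − sin φ₁ sin φ₂ ) = atan2(-0.381581, -0.018703) = -92.806°.
λ₂ = -59.090° + -92.806° = -151.896°.
The forward bearing on arrival equals the back-azimuth from the destination plus 180°.
Back-azimuth from P₂ (-11.4°, -151.9°) to P₁ (-67.1°, -59.1°), with Δλ' = λ₁ − λ₂ = 92.8°: atan2( sin Δλ' cos φ₁ , cos φ₂ sin φ₁ − sin φ₂ cos φ₁ cos Δλ' ) = 156.8°.
Final bearing = (156.8° + 180°) mod 360° = 336.8°.

final bearing 336.8°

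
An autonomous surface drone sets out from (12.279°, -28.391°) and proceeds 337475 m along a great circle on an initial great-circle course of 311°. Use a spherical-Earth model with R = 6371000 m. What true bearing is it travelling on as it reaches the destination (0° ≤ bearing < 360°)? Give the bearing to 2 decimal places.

δ = 337475/6371000 = 0.052970 rad (3.0350°).
Converting: φ₁ = 0.214309 rad, θ = 5.427974 rad.
sin φ₂ = sin φ₁ cos δ + cos φ₁ sin δ cos θ = (0.212672)(0.998597) + (0.977124)(0.052946)(0.656059) = 0.246315
φ₂ = asin(0.246315) = 0.248876 rad = 14.260°.
Δλ = atan2( sin θ sin δ cos φ₁ , cos δ − sin φ₁ sin φ₂ ) = atan2(-0.039045, 0.946213) = -0.041241 rad = -2.363°.
λ₂ = λ₁ + Δλ = -30.754°.
The forward bearing on arrival equals the back-azimuth from the destination plus 180°.
Back-azimuth from P₂ (14.26°, -30.75°) to P₁ (12.28°, -28.39°), with Δλ' = λ₁ − λ₂ = 2.36°: atan2( sin Δλ' cos φ₁ , cos φ₂ sin φ₁ − sin φ₂ cos φ₁ cos Δλ' ) = 130.46°.
Final bearing = (130.46° + 180°) mod 360° = 310.46°.

final bearing 310.46°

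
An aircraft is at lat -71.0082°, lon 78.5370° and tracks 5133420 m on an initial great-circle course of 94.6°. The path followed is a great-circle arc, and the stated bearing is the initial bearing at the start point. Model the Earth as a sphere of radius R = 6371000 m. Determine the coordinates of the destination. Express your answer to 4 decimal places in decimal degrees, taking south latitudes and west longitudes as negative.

latitude -42.3532°, longitude 155.1832°

The arc subtends δ = 5133420/6371000 = 0.805748 rad at the centre.
Converting: φ₁ = -1.239327 rad, θ = 1.651081 rad.
Destination latitude: φ₂ = arcsin( sin φ₁ cos δ + cos φ₁ sin δ cos θ ) = arcsin(-0.673699) = -42.3532°.
Δλ = atan2( sin θ sin δ cos φ₁ , cos δ − sin φ₁ sin φ₂ ) = atan2(0.233994, 0.055546) = 1.337729 rad = 76.6462°.
λ₂ = λ₁ + Δλ = 155.1832°.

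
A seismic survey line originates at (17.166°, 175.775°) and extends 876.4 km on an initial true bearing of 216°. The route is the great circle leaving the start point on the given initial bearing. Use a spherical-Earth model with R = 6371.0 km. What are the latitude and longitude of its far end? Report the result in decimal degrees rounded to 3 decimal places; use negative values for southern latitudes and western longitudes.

δ = 876.4/6371 = 0.137561 rad (7.8817°).
With φ₁ = 17.166° = 0.299603 rad and θ = 216° = 3.769911 rad:
Applying the spherical law of cosines for sides, sin φ₂ = sin φ₁ cos δ + cos φ₁ sin δ cos θ = 0.186357, so φ₂ = 10.740°.
Then Δλ = atan2(-0.077011, 0.935552) = -0.082131 rad, from sin θ sin δ cos φ₁ over cos δ − sin φ₁ sin φ₂.
λ₂ = 175.775° + -4.706° = 171.069°.

latitude 10.740°, longitude 171.069°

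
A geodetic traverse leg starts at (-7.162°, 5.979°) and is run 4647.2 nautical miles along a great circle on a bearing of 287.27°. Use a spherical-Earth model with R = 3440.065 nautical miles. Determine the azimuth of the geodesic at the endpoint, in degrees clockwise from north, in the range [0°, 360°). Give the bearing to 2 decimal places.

Central angle δ = d/R = 1.350905 rad.
Converting: φ₁ = -0.125000 rad, θ = 5.013807 rad.
sin φ₂ = sin φ₁ cos δ + cos φ₁ sin δ cos θ = (-0.124675)(0.218124) + (0.992198)(0.975921)(0.296875) = 0.260271
φ₂ = asin(0.260271) = 0.263303 rad = 15.086°.
For the longitude increment, Δλ = atan2( sin θ sin δ cos φ₁, cos δ − sin φ₁ sin φ₂ ) = atan2(-0.924652, 0.250573) = -74.837°.
λ₂ = λ₁ + Δλ = -68.858°.
The forward bearing on arrival equals the back-azimuth from the destination plus 180°.
Back-azimuth from P₂ (15.09°, -68.86°) to P₁ (-7.16°, 5.98°), with Δλ' = λ₁ − λ₂ = 74.84°: atan2( sin Δλ' cos φ₁ , cos φ₂ sin φ₁ − sin φ₂ cos φ₁ cos Δλ' ) = 101.10°.
Final bearing = (101.10° + 180°) mod 360° = 281.10°.

final bearing 281.10°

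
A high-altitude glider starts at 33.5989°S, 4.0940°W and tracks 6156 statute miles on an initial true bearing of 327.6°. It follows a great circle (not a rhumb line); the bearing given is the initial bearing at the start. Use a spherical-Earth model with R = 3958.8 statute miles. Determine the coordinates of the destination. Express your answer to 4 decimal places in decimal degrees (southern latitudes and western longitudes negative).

latitude 43.9833°, longitude -52.2174°

δ = 6156/3958.8 = 1.555017 rad (89.0959°).
With φ₁ = -33.5989° = -0.586411 rad and θ = 327.6° = 5.717699 rad:
sin φ₂ = sin φ₁ cos δ + cos φ₁ sin δ cos θ = (-0.553376)(0.015779) + (0.832932)(0.999876)(0.844328) = 0.694448
φ₂ = asin(0.694448) = 0.767653 rad = 43.9833°.
Then Δλ = atan2(-0.446252, 0.400070) = -0.839912 rad, from sin θ sin δ cos φ₁ over cos δ − sin φ₁ sin φ₂.
Hence λ₂ = -4.0940° + -48.1234° = -52.2174°.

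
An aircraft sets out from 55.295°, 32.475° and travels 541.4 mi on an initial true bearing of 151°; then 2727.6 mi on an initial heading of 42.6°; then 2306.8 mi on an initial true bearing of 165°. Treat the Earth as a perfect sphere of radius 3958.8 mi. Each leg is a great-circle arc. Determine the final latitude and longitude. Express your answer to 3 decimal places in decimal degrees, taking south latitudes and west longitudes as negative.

Apply the spherical direct solution leg by leg, carrying full precision between legs.
Leg 1: from (55.295°, 32.475°), δ = 541.4/3958.8 = 0.136759 rad, θ = 151° → φ = 48.291°, λ = 38.176°.
Leg 2: from (48.291°, 38.176°), δ = 2727.6/3958.8 = 0.688997 rad, θ = 42.6° → φ = 62.574°, λ = 107.290°.
Leg 3: from (62.574°, 107.290°), δ = 2306.8/3958.8 = 0.582702 rad, θ = 165° → φ = 29.756°, λ = 116.732°.

latitude 29.756°, longitude 116.732°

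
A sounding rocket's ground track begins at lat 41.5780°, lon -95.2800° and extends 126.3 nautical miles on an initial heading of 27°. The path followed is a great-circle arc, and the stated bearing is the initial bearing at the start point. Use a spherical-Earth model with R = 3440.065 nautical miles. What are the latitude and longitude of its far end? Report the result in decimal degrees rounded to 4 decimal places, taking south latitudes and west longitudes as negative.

δ = 126.3/3440.065 = 0.036714 rad (2.1036°).
Converting: φ₁ = 0.725673 rad, θ = 0.471239 rad.
Applying the spherical law of cosines for sides, sin φ₂ = sin φ₁ cos δ + cos φ₁ sin δ cos θ = 0.687657, so φ₂ = 43.4449°.
Then Δλ = atan2(0.012466, 0.542970) = 0.022954 rad, from sin θ sin δ cos φ₁ over cos δ − sin φ₁ sin φ₂.
λ₂ = -95.2800° + 1.3152° = -93.9648°.

latitude 43.4449°, longitude -93.9648°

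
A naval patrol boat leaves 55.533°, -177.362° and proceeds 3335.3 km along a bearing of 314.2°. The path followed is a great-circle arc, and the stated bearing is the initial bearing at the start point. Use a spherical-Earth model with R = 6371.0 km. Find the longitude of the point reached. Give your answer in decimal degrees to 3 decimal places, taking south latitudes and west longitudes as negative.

The arc subtends δ = 3335.3/6371 = 0.523513 rad at the centre.
Start latitude φ₁ = 0.969234 rad; initial bearing θ = 5.483825 rad.
Applying the spherical law of cosines for sides, sin φ₂ = sin φ₁ cos δ + cos φ₁ sin δ cos θ = 0.911277, so φ₂ = 65.682°.
Δλ = atan2( sin θ sin δ cos φ₁ , cos δ − sin φ₁ sin φ₂ ) = atan2(-0.202831, 0.114764) = -1.055894 rad = -60.498°.
λ₂ = -177.362° + -60.498° = -237.860°, normalized to (−180°, 180°] → 122.140°.

longitude 122.140°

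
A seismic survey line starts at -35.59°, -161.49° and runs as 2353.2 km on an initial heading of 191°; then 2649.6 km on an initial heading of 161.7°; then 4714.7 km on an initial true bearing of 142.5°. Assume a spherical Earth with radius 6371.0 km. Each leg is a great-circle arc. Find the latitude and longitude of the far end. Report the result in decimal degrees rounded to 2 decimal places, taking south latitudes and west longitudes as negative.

latitude -57.27°, longitude -4.30°

Apply the spherical direct solution leg by leg, carrying full precision between legs.
Leg 1: from (-35.59°, -161.49°), δ = 2353.2/6371 = 0.369361 rad, θ = 191° → φ = -56.19°, λ = -168.60°.
Leg 2: from (-56.19°, -168.60°), δ = 2649.6/6371 = 0.415884 rad, θ = 161.7° → φ = -76.78°, λ = -134.91°.
Leg 3: from (-76.78°, -134.91°), δ = 4714.7/6371 = 0.740025 rad, θ = 142.5° → φ = -57.27°, λ = -4.30°.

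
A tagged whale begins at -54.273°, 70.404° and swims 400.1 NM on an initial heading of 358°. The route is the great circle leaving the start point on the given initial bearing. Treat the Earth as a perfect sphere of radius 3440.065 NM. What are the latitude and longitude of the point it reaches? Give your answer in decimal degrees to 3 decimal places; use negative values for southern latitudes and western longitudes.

latitude -47.613°, longitude 70.060°

δ = 400.1/3440.065 = 0.116306 rad (6.6638°).
Start latitude φ₁ = -0.947243 rad; initial bearing θ = 6.248279 rad.
sin φ₂ = sin φ₁ cos δ + cos φ₁ sin δ cos θ = (-0.811808)(0.993244) + (0.583924)(0.116044)(0.999391) = -0.738604
φ₂ = asin(-0.738604) = -0.830998 rad = -47.613°.
Δλ = atan2( sin θ sin δ cos φ₁ , cos δ − sin φ₁ sin φ₂ ) = atan2(-0.002365, 0.393639) = -0.006008 rad = -0.344°.
λ₂ = 70.404° + -0.344° = 70.060°.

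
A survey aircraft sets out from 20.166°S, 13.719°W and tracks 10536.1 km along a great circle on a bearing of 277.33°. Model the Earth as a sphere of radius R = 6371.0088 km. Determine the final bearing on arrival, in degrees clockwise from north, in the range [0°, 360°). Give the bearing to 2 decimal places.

The arc subtends δ = 10536.1/6371.0088 = 1.653757 rad at the centre.
Converting: φ₁ = -0.351963 rad, θ = 4.840322 rad.
Applying the spherical law of cosines for sides, sin φ₂ = sin φ₁ cos δ + cos φ₁ sin δ cos θ = 0.147918, so φ₂ = 8.506°.
Then Δλ = atan2(-0.927824, -0.031872) = -1.605134 rad, from sin θ sin δ cos φ₁ over cos δ − sin φ₁ sin φ₂.
λ₂ = λ₁ + Δλ = -105.686°.
The forward bearing on arrival equals the back-azimuth from the destination plus 180°.
Back-azimuth from P₂ (8.51°, -105.69°) to P₁ (-20.17°, -13.72°), with Δλ' = λ₁ − λ₂ = 91.97°: atan2( sin Δλ' cos φ₁ , cos φ₂ sin φ₁ − sin φ₂ cos φ₁ cos Δλ' ) = 109.72°.
Final bearing = (109.72° + 180°) mod 360° = 289.72°.

final bearing 289.72°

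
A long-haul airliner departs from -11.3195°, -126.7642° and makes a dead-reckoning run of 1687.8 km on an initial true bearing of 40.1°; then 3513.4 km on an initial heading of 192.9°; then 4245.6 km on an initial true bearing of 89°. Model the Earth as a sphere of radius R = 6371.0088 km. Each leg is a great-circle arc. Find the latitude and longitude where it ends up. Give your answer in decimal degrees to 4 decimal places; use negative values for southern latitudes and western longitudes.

latitude -22.7973°, longitude -82.7414°

Apply the spherical direct solution leg by leg, carrying full precision between legs.
Leg 1: from (-11.3195°, -126.7642°), δ = 1687.8/6371.0088 = 0.264919 rad, θ = 40.1° → φ = 0.3983°, λ = -117.0545°.
Leg 2: from (0.3983°, -117.0545°), δ = 3513.4/6371.0088 = 0.551467 rad, θ = 192.9° → φ = -30.3168°, λ = -124.8420°.
Leg 3: from (-30.3168°, -124.8420°), δ = 4245.6/6371.0088 = 0.666394 rad, θ = 89° → φ = -22.7973°, λ = -82.7414°.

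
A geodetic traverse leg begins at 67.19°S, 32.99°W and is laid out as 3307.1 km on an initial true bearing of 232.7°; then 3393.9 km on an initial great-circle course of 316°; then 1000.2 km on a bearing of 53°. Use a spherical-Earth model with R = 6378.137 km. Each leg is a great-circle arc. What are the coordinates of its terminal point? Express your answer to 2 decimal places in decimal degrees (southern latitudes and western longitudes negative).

latitude -34.40°, longitude -133.11°

Apply the spherical direct solution leg by leg, carrying full precision between legs.
Leg 1: from (-67.19°, -32.99°), δ = 3307.1/6378.137 = 0.518506 rad, θ = 232.7° → φ = -66.50°, λ = -114.35°.
Leg 2: from (-66.50°, -114.35°), δ = 3393.9/6378.137 = 0.532115 rad, θ = 316° → φ = -40.15°, λ = -141.81°.
Leg 3: from (-40.15°, -141.81°), δ = 1000.2/6378.137 = 0.156817 rad, θ = 53° → φ = -34.40°, λ = -133.11°.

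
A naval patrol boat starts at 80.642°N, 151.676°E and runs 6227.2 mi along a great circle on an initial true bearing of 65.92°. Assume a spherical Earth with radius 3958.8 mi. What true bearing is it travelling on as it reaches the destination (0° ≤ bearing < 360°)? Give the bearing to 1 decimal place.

final bearing 171.4°

Angular distance δ = d/R = 6227.2 / 3958.8 = 1.573002 rad.
Converting: φ₁ = 1.407468 rad, θ = 1.150521 rad.
sin φ₂ = sin φ₁ cos δ + cos φ₁ sin δ cos θ = (0.986692)(-0.002206) + (0.162603)(0.999998)(0.408012) = 0.064167
φ₂ = asin(0.064167) = 0.064212 rad = 3.679°.
Δλ = atan2( sin θ sin δ cos φ₁ , cos δ − sin φ₁ sin φ₂ ) = atan2(0.148452, -0.065519) = 1.986432 rad = 113.814°.
λ₂ = 151.676° + 113.814° = 265.490°, normalized to (−180°, 180°] → -94.510°.
The forward bearing on arrival equals the back-azimuth from the destination plus 180°.
Back-azimuth from P₂ (3.7°, -94.5°) to P₁ (80.6°, 151.7°), with Δλ' = λ₁ − λ₂ = 246.2°: atan2( sin Δλ' cos φ₁ , cos φ₂ sin φ₁ − sin φ₂ cos φ₁ cos Δλ' ) = 351.4°.
Final bearing = (351.4° + 180°) mod 360° = 171.4°.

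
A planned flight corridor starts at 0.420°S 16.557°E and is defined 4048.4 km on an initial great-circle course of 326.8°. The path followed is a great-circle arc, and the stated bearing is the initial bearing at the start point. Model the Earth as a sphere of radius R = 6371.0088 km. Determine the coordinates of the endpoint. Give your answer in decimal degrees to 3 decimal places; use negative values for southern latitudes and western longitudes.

latitude 29.389°, longitude -5.344°

Central angle δ = d/R = 0.635441 rad.
With φ₁ = -0.420° = -0.007330 rad and θ = 326.8° = 5.703736 rad:
Destination latitude: φ₂ = arcsin( sin φ₁ cos δ + cos φ₁ sin δ cos θ ) = arcsin(0.490734) = 29.389°.
Then Δλ = atan2(-0.324988, 0.808407) = -0.382238 rad, from sin θ sin δ cos φ₁ over cos δ − sin φ₁ sin φ₂.
λ₂ = 16.557° + -21.901° = -5.344°.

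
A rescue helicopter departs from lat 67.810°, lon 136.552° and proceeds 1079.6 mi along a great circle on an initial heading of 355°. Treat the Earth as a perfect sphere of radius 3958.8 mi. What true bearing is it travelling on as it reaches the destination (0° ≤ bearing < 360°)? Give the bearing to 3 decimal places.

δ = 1079.6/3958.8 = 0.272709 rad (15.6251°).
Start latitude φ₁ = 1.183508 rad; initial bearing θ = 6.195919 rad.
Applying the spherical law of cosines for sides, sin φ₂ = sin φ₁ cos δ + cos φ₁ sin δ cos θ = 0.993056, so φ₂ = 83.244°.
Δλ = atan2( sin θ sin δ cos φ₁ , cos δ − sin φ₁ sin φ₂ ) = atan2(-0.008866, 0.043538) = -0.200888 rad = -11.510°.
λ₂ = λ₁ + Δλ = 125.042°.
The forward bearing on arrival equals the back-azimuth from the destination plus 180°.
Back-azimuth from P₂ (83.244°, 125.042°) to P₁ (67.810°, 136.552°), with Δλ' = λ₁ − λ₂ = 11.510°: atan2( sin Δλ' cos φ₁ , cos φ₂ sin φ₁ − sin φ₂ cos φ₁ cos Δλ' ) = 163.752°.
Final bearing = (163.752° + 180°) mod 360° = 343.752°.

final bearing 343.752°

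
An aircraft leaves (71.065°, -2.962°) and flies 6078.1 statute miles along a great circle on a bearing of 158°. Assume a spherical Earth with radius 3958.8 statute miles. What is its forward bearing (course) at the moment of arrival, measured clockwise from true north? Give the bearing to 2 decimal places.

final bearing 172.75°

Angular distance δ = d/R = 6078.1 / 3958.8 = 1.535339 rad.
Start latitude φ₁ = 1.240318 rad; initial bearing θ = 2.757620 rad.
Applying the spherical law of cosines for sides, sin φ₂ = sin φ₁ cos δ + cos φ₁ sin δ cos θ = -0.267146, so φ₂ = -15.495°.
For the longitude increment, Δλ = atan2( sin θ sin δ cos φ₁, cos δ − sin φ₁ sin φ₂ ) = atan2(0.121482, 0.288140) = 22.861°.
Hence λ₂ = -2.962° + 22.861° = 19.899°.
The forward bearing on arrival equals the back-azimuth from the destination plus 180°.
Back-azimuth from P₂ (-15.49°, 19.90°) to P₁ (71.06°, -2.96°), with Δλ' = λ₁ − λ₂ = -22.86°: atan2( sin Δλ' cos φ₁ , cos φ₂ sin φ₁ − sin φ₂ cos φ₁ cos Δλ' ) = 352.75°.
Final bearing = (352.75° + 180°) mod 360° = 172.75°.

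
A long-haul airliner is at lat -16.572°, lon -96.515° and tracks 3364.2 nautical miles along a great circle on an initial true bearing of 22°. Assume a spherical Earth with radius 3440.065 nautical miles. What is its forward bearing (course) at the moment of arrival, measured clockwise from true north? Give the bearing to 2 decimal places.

final bearing 26.09°

Central angle δ = d/R = 0.977947 rad.
Start latitude φ₁ = -0.289236 rad; initial bearing θ = 0.383972 rad.
Destination latitude: φ₂ = arcsin( sin φ₁ cos δ + cos φ₁ sin δ cos θ ) = arcsin(0.577661) = 35.286°.
For the longitude increment, Δλ = atan2( sin θ sin δ cos φ₁, cos δ − sin φ₁ sin φ₂ ) = atan2(0.297776, 0.723487) = 22.371°.
λ₂ = λ₁ + Δλ = -74.144°.
The forward bearing on arrival equals the back-azimuth from the destination plus 180°.
Back-azimuth from P₂ (35.29°, -74.14°) to P₁ (-16.57°, -96.52°), with Δλ' = λ₁ − λ₂ = -22.37°: atan2( sin Δλ' cos φ₁ , cos φ₂ sin φ₁ − sin φ₂ cos φ₁ cos Δλ' ) = 206.09°.
Final bearing = (206.09° + 180°) mod 360° = 26.09°.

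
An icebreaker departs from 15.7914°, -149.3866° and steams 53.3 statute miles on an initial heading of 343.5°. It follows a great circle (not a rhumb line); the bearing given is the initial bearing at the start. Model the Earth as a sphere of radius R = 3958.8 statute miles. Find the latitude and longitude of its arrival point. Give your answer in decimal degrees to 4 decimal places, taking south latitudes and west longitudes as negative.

The arc subtends δ = 53.3/3958.8 = 0.013464 rad at the centre.
With φ₁ = 15.7914° = 0.275612 rad and θ = 343.5° = 5.995206 rad:
Applying the spherical law of cosines for sides, sin φ₂ = sin φ₁ cos δ + cos φ₁ sin δ cos θ = 0.284533, so φ₂ = 16.5309°.
For the longitude increment, Δλ = atan2( sin θ sin δ cos φ₁, cos δ − sin φ₁ sin φ₂ ) = atan2(-0.003679, 0.922478) = -0.2285°.
λ₂ = -149.3866° + -0.2285° = -149.6151°.

latitude 16.5309°, longitude -149.6151°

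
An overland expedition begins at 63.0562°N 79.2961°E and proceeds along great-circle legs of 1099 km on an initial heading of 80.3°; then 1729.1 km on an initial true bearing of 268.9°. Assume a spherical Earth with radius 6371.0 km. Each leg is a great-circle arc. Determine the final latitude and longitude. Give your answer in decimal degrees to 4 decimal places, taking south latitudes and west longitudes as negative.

latitude 58.9110°, longitude 69.9387°

Apply the spherical direct solution leg by leg, carrying full precision between legs.
Leg 1: from (63.0562°, 79.2961°), δ = 1099/6371 = 0.172500 rad, θ = 80.3° → φ = 63.0403°, λ = 101.2088°.
Leg 2: from (63.0403°, 101.2088°), δ = 1729.1/6371 = 0.271402 rad, θ = 268.9° → φ = 58.9110°, λ = 69.9387°.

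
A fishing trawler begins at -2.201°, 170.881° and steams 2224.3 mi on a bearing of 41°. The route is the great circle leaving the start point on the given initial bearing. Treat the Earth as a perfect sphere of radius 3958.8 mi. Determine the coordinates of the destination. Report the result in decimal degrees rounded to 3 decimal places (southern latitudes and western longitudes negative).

The arc subtends δ = 2224.3/3958.8 = 0.561862 rad at the centre.
Converting: φ₁ = -0.038415 rad, θ = 0.715585 rad.
sin φ₂ = sin φ₁ cos δ + cos φ₁ sin δ cos θ = (-0.038405)(0.846264) + (0.999262)(0.532763)(0.754710) = 0.369284
φ₂ = asin(0.369284) = 0.378238 rad = 21.671°.
For the longitude increment, Δλ = atan2( sin θ sin δ cos φ₁, cos δ − sin φ₁ sin φ₂ ) = atan2(0.349266, 0.860447) = 22.093°.
λ₂ = 170.881° + 22.093° = 192.974°, normalized to (−180°, 180°] → -167.026°.

latitude 21.671°, longitude -167.026°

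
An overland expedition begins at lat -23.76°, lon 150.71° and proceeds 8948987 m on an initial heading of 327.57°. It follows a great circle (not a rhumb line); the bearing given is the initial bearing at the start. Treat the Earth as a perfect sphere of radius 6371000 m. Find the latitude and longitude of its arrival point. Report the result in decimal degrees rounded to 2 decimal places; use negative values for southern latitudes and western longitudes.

latitude 44.05°, longitude 103.34°

Central angle δ = d/R = 1.404644 rad.
Start latitude φ₁ = -0.414690 rad; initial bearing θ = 5.717175 rad.
Applying the spherical law of cosines for sides, sin φ₂ = sin φ₁ cos δ + cos φ₁ sin δ cos θ = 0.695232, so φ₂ = 44.05°.
Δλ = atan2( sin θ sin δ cos φ₁ , cos δ − sin φ₁ sin φ₂ ) = atan2(-0.484056, 0.445502) = -0.826850 rad = -47.37°.
λ₂ = 150.71° + -47.37° = 103.34°.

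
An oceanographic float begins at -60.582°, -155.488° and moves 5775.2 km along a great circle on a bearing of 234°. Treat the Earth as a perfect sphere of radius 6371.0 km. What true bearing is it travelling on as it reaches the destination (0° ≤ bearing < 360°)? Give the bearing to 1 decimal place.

final bearing 322.0°

Central angle δ = d/R = 0.906482 rad.
With φ₁ = -60.582° = -1.057355 rad and θ = 234° = 4.084070 rad:
Destination latitude: φ₂ = arcsin( sin φ₁ cos δ + cos φ₁ sin δ cos θ ) = arcsin(-0.764335) = -49.848°.
Then Δλ = atan2(-0.312866, -0.049262) = -1.726970 rad, from sin θ sin δ cos φ₁ over cos δ − sin φ₁ sin φ₂.
λ₂ = -155.488° + -98.948° = -254.436°, normalized to (−180°, 180°] → 105.564°.
The forward bearing on arrival equals the back-azimuth from the destination plus 180°.
Back-azimuth from P₂ (-49.8°, 105.6°) to P₁ (-60.6°, -155.5°), with Δλ' = λ₁ − λ₂ = -261.1°: atan2( sin Δλ' cos φ₁ , cos φ₂ sin φ₁ − sin φ₂ cos φ₁ cos Δλ' ) = 142.0°.
Final bearing = (142.0° + 180°) mod 360° = 322.0°.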